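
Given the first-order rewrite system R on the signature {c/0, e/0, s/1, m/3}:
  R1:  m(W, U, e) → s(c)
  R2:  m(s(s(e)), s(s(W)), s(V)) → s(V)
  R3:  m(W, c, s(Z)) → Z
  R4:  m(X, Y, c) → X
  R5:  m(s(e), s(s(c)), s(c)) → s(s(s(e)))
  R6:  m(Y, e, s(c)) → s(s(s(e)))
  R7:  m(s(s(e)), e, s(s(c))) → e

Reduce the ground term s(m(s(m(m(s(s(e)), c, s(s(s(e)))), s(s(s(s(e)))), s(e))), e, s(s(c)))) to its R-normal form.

1. s(m(s(m(m(s(s(e)), c, s(s(s(e)))), s(s(s(s(e)))), s(e))), e, s(s(c))))  →  s(m(s(m(s(s(e)), s(s(s(s(e)))), s(e))), e, s(s(c))))   [R3 at 1.1.1.1]
2. s(m(s(m(s(s(e)), s(s(s(s(e)))), s(e))), e, s(s(c))))  →  s(m(s(s(e)), e, s(s(c))))   [R2 at 1.1.1]
3. s(m(s(s(e)), e, s(s(c))))  →  s(e)   [R7 at 1]

s(e)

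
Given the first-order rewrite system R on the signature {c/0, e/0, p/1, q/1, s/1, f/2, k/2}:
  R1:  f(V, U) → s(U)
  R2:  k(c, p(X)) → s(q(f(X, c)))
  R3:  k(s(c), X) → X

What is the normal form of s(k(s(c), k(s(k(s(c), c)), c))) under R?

1. s(k(s(c), k(s(k(s(c), c)), c)))  →  s(k(s(k(s(c), c)), c))   [R3 at 1]
2. s(k(s(k(s(c), c)), c))  →  s(k(s(c), c))   [R3 at 1.1.1]
3. s(k(s(c), c))  →  s(c)   [R3 at 1]

s(c)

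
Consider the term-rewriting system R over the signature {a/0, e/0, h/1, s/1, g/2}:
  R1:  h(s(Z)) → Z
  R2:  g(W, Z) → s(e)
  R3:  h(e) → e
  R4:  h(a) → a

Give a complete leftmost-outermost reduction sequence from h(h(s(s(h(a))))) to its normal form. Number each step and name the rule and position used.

a

1. h(h(s(s(h(a)))))  →  h(s(h(a)))   [R1 at 1]
2. h(s(h(a)))  →  h(a)   [R1 at ε]
3. h(a)  →  a   [R4 at ε]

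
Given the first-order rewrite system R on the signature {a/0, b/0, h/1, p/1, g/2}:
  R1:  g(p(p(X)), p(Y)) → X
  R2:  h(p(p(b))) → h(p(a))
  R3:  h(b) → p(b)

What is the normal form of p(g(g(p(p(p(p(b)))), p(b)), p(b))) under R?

p(b)

1. p(g(g(p(p(p(p(b)))), p(b)), p(b)))  →  p(g(p(p(b)), p(b)))   [R1 at 1.1]
2. p(g(p(p(b)), p(b)))  →  p(b)   [R1 at 1]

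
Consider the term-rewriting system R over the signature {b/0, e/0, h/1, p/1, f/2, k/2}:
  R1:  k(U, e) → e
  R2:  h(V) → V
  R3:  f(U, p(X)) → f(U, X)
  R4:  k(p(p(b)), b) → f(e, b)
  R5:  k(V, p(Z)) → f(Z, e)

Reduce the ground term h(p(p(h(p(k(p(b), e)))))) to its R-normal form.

p(p(p(e)))

1. h(p(p(h(p(k(p(b), e))))))  →  p(p(h(p(k(p(b), e)))))   [R2 at ε]
2. p(p(h(p(k(p(b), e)))))  →  p(p(p(k(p(b), e))))   [R2 at 1.1]
3. p(p(p(k(p(b), e))))  →  p(p(p(e)))   [R1 at 1.1.1]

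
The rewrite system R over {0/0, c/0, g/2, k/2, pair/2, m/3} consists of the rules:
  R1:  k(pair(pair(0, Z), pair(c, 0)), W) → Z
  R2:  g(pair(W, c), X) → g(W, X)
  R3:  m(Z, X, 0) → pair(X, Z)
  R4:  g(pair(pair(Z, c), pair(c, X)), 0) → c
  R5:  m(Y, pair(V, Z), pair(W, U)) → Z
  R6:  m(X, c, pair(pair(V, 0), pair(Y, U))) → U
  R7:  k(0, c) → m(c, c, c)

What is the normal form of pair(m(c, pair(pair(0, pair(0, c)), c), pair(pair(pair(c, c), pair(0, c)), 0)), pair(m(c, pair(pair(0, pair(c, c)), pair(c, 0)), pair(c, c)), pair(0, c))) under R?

1. pair(m(c, pair(pair(0, pair(0, c)), c), pair(pair(pair(c, c), pair(0, c)), 0)), pair(m(c, pair(pair(0, pair(c, c)), pair(c, 0)), pair(c, c)), pair(0, c)))  →  pair(c, pair(m(c, pair(pair(0, pair(c, c)), pair(c, 0)), pair(c, c)), pair(0, c)))   [R5 at 1]
2. pair(c, pair(m(c, pair(pair(0, pair(c, c)), pair(c, 0)), pair(c, c)), pair(0, c)))  →  pair(c, pair(pair(c, 0), pair(0, c)))   [R5 at 2.1]

pair(c, pair(pair(c, 0), pair(0, c)))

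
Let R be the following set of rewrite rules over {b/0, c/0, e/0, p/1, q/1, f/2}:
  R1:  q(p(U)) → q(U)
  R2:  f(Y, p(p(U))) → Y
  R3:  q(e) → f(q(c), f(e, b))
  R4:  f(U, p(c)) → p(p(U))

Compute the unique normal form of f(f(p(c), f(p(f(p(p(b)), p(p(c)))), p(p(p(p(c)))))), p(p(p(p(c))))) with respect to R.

1. f(f(p(c), f(p(f(p(p(b)), p(p(c)))), p(p(p(p(c)))))), p(p(p(p(c)))))  →  f(p(c), f(p(f(p(p(b)), p(p(c)))), p(p(p(p(c))))))   [R2 at ε]
2. f(p(c), f(p(f(p(p(b)), p(p(c)))), p(p(p(p(c))))))  →  f(p(c), p(f(p(p(b)), p(p(c)))))   [R2 at 2]
3. f(p(c), p(f(p(p(b)), p(p(c)))))  →  f(p(c), p(p(p(b))))   [R2 at 2.1]
4. f(p(c), p(p(p(b))))  →  p(c)   [R2 at ε]

p(c)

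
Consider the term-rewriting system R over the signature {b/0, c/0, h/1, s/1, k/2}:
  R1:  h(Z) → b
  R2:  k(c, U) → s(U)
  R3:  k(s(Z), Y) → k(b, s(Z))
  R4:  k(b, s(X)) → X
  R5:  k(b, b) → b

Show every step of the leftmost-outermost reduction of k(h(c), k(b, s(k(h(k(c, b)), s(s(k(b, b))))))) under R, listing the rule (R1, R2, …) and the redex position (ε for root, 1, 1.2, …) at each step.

1. k(h(c), k(b, s(k(h(k(c, b)), s(s(k(b, b)))))))  →  k(b, k(b, s(k(h(k(c, b)), s(s(k(b, b)))))))   [R1 at 1]
2. k(b, k(b, s(k(h(k(c, b)), s(s(k(b, b)))))))  →  k(b, k(h(k(c, b)), s(s(k(b, b)))))   [R4 at 2]
3. k(b, k(h(k(c, b)), s(s(k(b, b)))))  →  k(b, k(b, s(s(k(b, b)))))   [R1 at 2.1]
4. k(b, k(b, s(s(k(b, b)))))  →  k(b, s(k(b, b)))   [R4 at 2]
5. k(b, s(k(b, b)))  →  k(b, b)   [R4 at ε]
6. k(b, b)  →  b   [R5 at ε]

b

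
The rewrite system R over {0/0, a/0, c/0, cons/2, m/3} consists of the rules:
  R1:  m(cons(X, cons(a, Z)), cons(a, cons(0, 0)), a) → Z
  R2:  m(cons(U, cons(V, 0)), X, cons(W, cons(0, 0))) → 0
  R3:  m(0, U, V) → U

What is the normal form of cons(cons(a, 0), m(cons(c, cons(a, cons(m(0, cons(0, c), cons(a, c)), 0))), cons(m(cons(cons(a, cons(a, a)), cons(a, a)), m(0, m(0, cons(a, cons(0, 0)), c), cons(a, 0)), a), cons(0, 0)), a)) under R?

cons(cons(a, 0), cons(cons(0, c), 0))

1. cons(cons(a, 0), m(cons(c, cons(a, cons(m(0, cons(0, c), cons(a, c)), 0))), cons(m(cons(cons(a, cons(a, a)), cons(a, a)), m(0, m(0, cons(a, cons(0, 0)), c), cons(a, 0)), a), cons(0, 0)), a))  →  cons(cons(a, 0), m(cons(c, cons(a, cons(cons(0, c), 0))), cons(m(cons(cons(a, cons(a, a)), cons(a, a)), m(0, m(0, cons(a, cons(0, 0)), c), cons(a, 0)), a), cons(0, 0)), a))   [R3 at 2.1.2.2.1]
2. cons(cons(a, 0), m(cons(c, cons(a, cons(cons(0, c), 0))), cons(m(cons(cons(a, cons(a, a)), cons(a, a)), m(0, m(0, cons(a, cons(0, 0)), c), cons(a, 0)), a), cons(0, 0)), a))  →  cons(cons(a, 0), m(cons(c, cons(a, cons(cons(0, c), 0))), cons(m(cons(cons(a, cons(a, a)), cons(a, a)), m(0, cons(a, cons(0, 0)), c), a), cons(0, 0)), a))   [R3 at 2.2.1.2]
3. cons(cons(a, 0), m(cons(c, cons(a, cons(cons(0, c), 0))), cons(m(cons(cons(a, cons(a, a)), cons(a, a)), m(0, cons(a, cons(0, 0)), c), a), cons(0, 0)), a))  →  cons(cons(a, 0), m(cons(c, cons(a, cons(cons(0, c), 0))), cons(m(cons(cons(a, cons(a, a)), cons(a, a)), cons(a, cons(0, 0)), a), cons(0, 0)), a))   [R3 at 2.2.1.2]
4. cons(cons(a, 0), m(cons(c, cons(a, cons(cons(0, c), 0))), cons(m(cons(cons(a, cons(a, a)), cons(a, a)), cons(a, cons(0, 0)), a), cons(0, 0)), a))  →  cons(cons(a, 0), m(cons(c, cons(a, cons(cons(0, c), 0))), cons(a, cons(0, 0)), a))   [R1 at 2.2.1]
5. cons(cons(a, 0), m(cons(c, cons(a, cons(cons(0, c), 0))), cons(a, cons(0, 0)), a))  →  cons(cons(a, 0), cons(cons(0, c), 0))   [R1 at 2]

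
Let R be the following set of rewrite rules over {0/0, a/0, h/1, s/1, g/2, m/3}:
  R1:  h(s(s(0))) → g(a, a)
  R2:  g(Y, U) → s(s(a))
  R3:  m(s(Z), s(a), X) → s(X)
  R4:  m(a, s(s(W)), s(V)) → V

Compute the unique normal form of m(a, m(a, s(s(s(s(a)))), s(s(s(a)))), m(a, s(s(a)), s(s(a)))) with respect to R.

1. m(a, m(a, s(s(s(s(a)))), s(s(s(a)))), m(a, s(s(a)), s(s(a))))  →  m(a, s(s(a)), m(a, s(s(a)), s(s(a))))   [R4 at 2]
2. m(a, s(s(a)), m(a, s(s(a)), s(s(a))))  →  m(a, s(s(a)), s(a))   [R4 at 3]
3. m(a, s(s(a)), s(a))  →  a   [R4 at ε]

a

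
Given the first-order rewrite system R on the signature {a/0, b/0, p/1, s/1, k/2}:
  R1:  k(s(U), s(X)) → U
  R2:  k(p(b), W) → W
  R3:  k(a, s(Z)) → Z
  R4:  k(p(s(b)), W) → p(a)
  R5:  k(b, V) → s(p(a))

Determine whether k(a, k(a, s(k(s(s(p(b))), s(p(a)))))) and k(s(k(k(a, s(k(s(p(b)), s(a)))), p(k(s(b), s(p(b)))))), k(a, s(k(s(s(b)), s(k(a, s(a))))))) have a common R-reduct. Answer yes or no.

Reduce t₁ = k(a, k(a, s(k(s(s(p(b))), s(p(a)))))):
1. k(a, k(a, s(k(s(s(p(b))), s(p(a))))))  →  k(a, k(s(s(p(b))), s(p(a))))   [R3 at 2]
2. k(a, k(s(s(p(b))), s(p(a))))  →  k(a, s(p(b)))   [R1 at 2]
3. k(a, s(p(b)))  →  p(b)   [R3 at ε]

Reduce t₂ = k(s(k(k(a, s(k(s(p(b)), s(a)))), p(k(s(b), s(p(b)))))), k(a, s(k(s(s(b)), s(k(a, s(a))))))):
1. k(s(k(k(a, s(k(s(p(b)), s(a)))), p(k(s(b), s(p(b)))))), k(a, s(k(s(s(b)), s(k(a, s(a)))))))  →  k(s(k(k(s(p(b)), s(a)), p(k(s(b), s(p(b)))))), k(a, s(k(s(s(b)), s(k(a, s(a)))))))   [R3 at 1.1.1]
2. k(s(k(k(s(p(b)), s(a)), p(k(s(b), s(p(b)))))), k(a, s(k(s(s(b)), s(k(a, s(a)))))))  →  k(s(k(p(b), p(k(s(b), s(p(b)))))), k(a, s(k(s(s(b)), s(k(a, s(a)))))))   [R1 at 1.1.1]
3. k(s(k(p(b), p(k(s(b), s(p(b)))))), k(a, s(k(s(s(b)), s(k(a, s(a)))))))  →  k(s(p(k(s(b), s(p(b))))), k(a, s(k(s(s(b)), s(k(a, s(a)))))))   [R2 at 1.1]
4. k(s(p(k(s(b), s(p(b))))), k(a, s(k(s(s(b)), s(k(a, s(a)))))))  →  k(s(p(b)), k(a, s(k(s(s(b)), s(k(a, s(a)))))))   [R1 at 1.1.1]
5. k(s(p(b)), k(a, s(k(s(s(b)), s(k(a, s(a)))))))  →  k(s(p(b)), k(s(s(b)), s(k(a, s(a)))))   [R3 at 2]
6. k(s(p(b)), k(s(s(b)), s(k(a, s(a)))))  →  k(s(p(b)), s(b))   [R1 at 2]
7. k(s(p(b)), s(b))  →  p(b)   [R1 at ε]

yes — NF(t₁) = p(b), NF(t₂) = p(b)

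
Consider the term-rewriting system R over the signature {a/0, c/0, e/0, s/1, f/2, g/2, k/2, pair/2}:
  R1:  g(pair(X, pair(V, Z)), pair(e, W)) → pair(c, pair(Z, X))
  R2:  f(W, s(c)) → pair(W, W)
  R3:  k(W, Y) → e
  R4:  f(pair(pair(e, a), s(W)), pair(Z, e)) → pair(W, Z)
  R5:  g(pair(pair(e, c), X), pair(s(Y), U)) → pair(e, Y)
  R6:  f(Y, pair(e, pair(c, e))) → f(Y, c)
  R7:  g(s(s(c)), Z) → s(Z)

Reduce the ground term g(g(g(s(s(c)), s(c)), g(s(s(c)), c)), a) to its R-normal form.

s(a)

1. g(g(g(s(s(c)), s(c)), g(s(s(c)), c)), a)  →  g(g(s(s(c)), g(s(s(c)), c)), a)   [R7 at 1.1]
2. g(g(s(s(c)), g(s(s(c)), c)), a)  →  g(s(g(s(s(c)), c)), a)   [R7 at 1]
3. g(s(g(s(s(c)), c)), a)  →  g(s(s(c)), a)   [R7 at 1.1]
4. g(s(s(c)), a)  →  s(a)   [R7 at ε]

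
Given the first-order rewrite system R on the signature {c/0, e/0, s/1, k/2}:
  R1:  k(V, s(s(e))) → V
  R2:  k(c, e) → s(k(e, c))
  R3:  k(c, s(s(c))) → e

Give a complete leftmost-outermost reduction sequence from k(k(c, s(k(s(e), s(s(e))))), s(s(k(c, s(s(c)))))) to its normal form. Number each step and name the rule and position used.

1. k(k(c, s(k(s(e), s(s(e))))), s(s(k(c, s(s(c))))))  →  k(k(c, s(s(e))), s(s(k(c, s(s(c))))))   [R1 at 1.2.1]
2. k(k(c, s(s(e))), s(s(k(c, s(s(c))))))  →  k(c, s(s(k(c, s(s(c))))))   [R1 at 1]
3. k(c, s(s(k(c, s(s(c))))))  →  k(c, s(s(e)))   [R3 at 2.1.1]
4. k(c, s(s(e)))  →  c   [R1 at ε]

c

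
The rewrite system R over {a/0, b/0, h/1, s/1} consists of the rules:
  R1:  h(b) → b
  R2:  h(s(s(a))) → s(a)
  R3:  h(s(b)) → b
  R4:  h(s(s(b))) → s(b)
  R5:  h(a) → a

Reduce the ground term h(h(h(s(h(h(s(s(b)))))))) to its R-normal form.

1. h(h(h(s(h(h(s(s(b))))))))  →  h(h(h(s(h(s(b))))))   [R4 at 1.1.1.1.1]
2. h(h(h(s(h(s(b))))))  →  h(h(h(s(b))))   [R3 at 1.1.1.1]
3. h(h(h(s(b))))  →  h(h(b))   [R3 at 1.1]
4. h(h(b))  →  h(b)   [R1 at 1]
5. h(b)  →  b   [R1 at ε]

b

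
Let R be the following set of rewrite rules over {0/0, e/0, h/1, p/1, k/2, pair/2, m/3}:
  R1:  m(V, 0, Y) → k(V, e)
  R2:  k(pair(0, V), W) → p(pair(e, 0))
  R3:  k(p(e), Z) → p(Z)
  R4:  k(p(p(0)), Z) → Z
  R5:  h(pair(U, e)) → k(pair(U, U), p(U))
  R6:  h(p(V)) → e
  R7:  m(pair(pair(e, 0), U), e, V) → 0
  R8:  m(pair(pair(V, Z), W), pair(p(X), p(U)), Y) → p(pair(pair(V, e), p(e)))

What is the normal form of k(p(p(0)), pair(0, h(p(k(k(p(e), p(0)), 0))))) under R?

1. k(p(p(0)), pair(0, h(p(k(k(p(e), p(0)), 0)))))  →  pair(0, h(p(k(k(p(e), p(0)), 0))))   [R4 at ε]
2. pair(0, h(p(k(k(p(e), p(0)), 0))))  →  pair(0, e)   [R6 at 2]

pair(0, e)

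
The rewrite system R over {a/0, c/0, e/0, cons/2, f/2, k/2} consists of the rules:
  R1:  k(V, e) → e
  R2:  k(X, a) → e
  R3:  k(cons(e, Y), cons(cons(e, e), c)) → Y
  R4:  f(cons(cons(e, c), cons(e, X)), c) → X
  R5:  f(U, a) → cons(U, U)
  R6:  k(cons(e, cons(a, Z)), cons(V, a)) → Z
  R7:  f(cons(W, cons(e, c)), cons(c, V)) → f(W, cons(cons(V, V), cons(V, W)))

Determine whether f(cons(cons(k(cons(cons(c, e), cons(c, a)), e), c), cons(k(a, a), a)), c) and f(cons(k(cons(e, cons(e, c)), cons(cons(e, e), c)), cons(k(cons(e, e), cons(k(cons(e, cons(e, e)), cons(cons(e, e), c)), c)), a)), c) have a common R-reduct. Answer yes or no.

yes — NF(t₁) = a, NF(t₂) = a

Reduce t₁ = f(cons(cons(k(cons(cons(c, e), cons(c, a)), e), c), cons(k(a, a), a)), c):
1. f(cons(cons(k(cons(cons(c, e), cons(c, a)), e), c), cons(k(a, a), a)), c)  →  f(cons(cons(e, c), cons(k(a, a), a)), c)   [R1 at 1.1.1]
2. f(cons(cons(e, c), cons(k(a, a), a)), c)  →  f(cons(cons(e, c), cons(e, a)), c)   [R2 at 1.2.1]
3. f(cons(cons(e, c), cons(e, a)), c)  →  a   [R4 at ε]

Reduce t₂ = f(cons(k(cons(e, cons(e, c)), cons(cons(e, e), c)), cons(k(cons(e, e), cons(k(cons(e, cons(e, e)), cons(cons(e, e), c)), c)), a)), c):
1. f(cons(k(cons(e, cons(e, c)), cons(cons(e, e), c)), cons(k(cons(e, e), cons(k(cons(e, cons(e, e)), cons(cons(e, e), c)), c)), a)), c)  →  f(cons(cons(e, c), cons(k(cons(e, e), cons(k(cons(e, cons(e, e)), cons(cons(e, e), c)), c)), a)), c)   [R3 at 1.1]
2. f(cons(cons(e, c), cons(k(cons(e, e), cons(k(cons(e, cons(e, e)), cons(cons(e, e), c)), c)), a)), c)  →  f(cons(cons(e, c), cons(k(cons(e, e), cons(cons(e, e), c)), a)), c)   [R3 at 1.2.1.2.1]
3. f(cons(cons(e, c), cons(k(cons(e, e), cons(cons(e, e), c)), a)), c)  →  f(cons(cons(e, c), cons(e, a)), c)   [R3 at 1.2.1]
4. f(cons(cons(e, c), cons(e, a)), c)  →  a   [R4 at ε]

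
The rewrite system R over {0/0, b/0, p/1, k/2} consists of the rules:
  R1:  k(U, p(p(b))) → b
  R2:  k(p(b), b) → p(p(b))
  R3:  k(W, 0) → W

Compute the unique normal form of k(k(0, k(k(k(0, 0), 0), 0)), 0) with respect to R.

1. k(k(0, k(k(k(0, 0), 0), 0)), 0)  →  k(0, k(k(k(0, 0), 0), 0))   [R3 at ε]
2. k(0, k(k(k(0, 0), 0), 0))  →  k(0, k(k(0, 0), 0))   [R3 at 2]
3. k(0, k(k(0, 0), 0))  →  k(0, k(0, 0))   [R3 at 2]
4. k(0, k(0, 0))  →  k(0, 0)   [R3 at 2]
5. k(0, 0)  →  0   [R3 at ε]

0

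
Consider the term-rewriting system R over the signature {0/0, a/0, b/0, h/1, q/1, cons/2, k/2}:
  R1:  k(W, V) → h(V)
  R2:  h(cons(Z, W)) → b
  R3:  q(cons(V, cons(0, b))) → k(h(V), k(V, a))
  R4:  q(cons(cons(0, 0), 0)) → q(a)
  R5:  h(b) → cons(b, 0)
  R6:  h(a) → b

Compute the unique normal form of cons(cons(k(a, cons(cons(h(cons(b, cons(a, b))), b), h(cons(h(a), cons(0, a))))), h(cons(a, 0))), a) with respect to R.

cons(cons(b, b), a)

1. cons(cons(k(a, cons(cons(h(cons(b, cons(a, b))), b), h(cons(h(a), cons(0, a))))), h(cons(a, 0))), a)  →  cons(cons(h(cons(cons(h(cons(b, cons(a, b))), b), h(cons(h(a), cons(0, a))))), h(cons(a, 0))), a)   [R1 at 1.1]
2. cons(cons(h(cons(cons(h(cons(b, cons(a, b))), b), h(cons(h(a), cons(0, a))))), h(cons(a, 0))), a)  →  cons(cons(b, h(cons(a, 0))), a)   [R2 at 1.1]
3. cons(cons(b, h(cons(a, 0))), a)  →  cons(cons(b, b), a)   [R2 at 1.2]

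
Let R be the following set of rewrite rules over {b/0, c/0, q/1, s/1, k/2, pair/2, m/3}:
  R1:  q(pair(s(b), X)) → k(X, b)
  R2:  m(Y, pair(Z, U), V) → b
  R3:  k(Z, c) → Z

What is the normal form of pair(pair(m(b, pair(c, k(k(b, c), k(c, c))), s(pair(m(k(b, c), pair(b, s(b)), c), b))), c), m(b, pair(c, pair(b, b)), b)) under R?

pair(pair(b, c), b)

1. pair(pair(m(b, pair(c, k(k(b, c), k(c, c))), s(pair(m(k(b, c), pair(b, s(b)), c), b))), c), m(b, pair(c, pair(b, b)), b))  →  pair(pair(b, c), m(b, pair(c, pair(b, b)), b))   [R2 at 1.1]
2. pair(pair(b, c), m(b, pair(c, pair(b, b)), b))  →  pair(pair(b, c), b)   [R2 at 2]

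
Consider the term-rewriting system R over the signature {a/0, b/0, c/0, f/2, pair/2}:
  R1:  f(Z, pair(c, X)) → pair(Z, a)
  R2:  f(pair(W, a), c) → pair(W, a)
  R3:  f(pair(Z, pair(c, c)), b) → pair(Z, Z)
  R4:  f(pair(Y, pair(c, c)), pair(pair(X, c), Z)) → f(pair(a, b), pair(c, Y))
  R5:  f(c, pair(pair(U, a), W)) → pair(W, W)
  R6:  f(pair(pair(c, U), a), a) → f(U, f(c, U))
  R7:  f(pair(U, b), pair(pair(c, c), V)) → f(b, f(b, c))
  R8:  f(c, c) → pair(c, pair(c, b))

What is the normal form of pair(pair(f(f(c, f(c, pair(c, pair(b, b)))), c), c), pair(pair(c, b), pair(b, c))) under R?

1. pair(pair(f(f(c, f(c, pair(c, pair(b, b)))), c), c), pair(pair(c, b), pair(b, c)))  →  pair(pair(f(f(c, pair(c, a)), c), c), pair(pair(c, b), pair(b, c)))   [R1 at 1.1.1.2]
2. pair(pair(f(f(c, pair(c, a)), c), c), pair(pair(c, b), pair(b, c)))  →  pair(pair(f(pair(c, a), c), c), pair(pair(c, b), pair(b, c)))   [R1 at 1.1.1]
3. pair(pair(f(pair(c, a), c), c), pair(pair(c, b), pair(b, c)))  →  pair(pair(pair(c, a), c), pair(pair(c, b), pair(b, c)))   [R2 at 1.1]

pair(pair(pair(c, a), c), pair(pair(c, b), pair(b, c)))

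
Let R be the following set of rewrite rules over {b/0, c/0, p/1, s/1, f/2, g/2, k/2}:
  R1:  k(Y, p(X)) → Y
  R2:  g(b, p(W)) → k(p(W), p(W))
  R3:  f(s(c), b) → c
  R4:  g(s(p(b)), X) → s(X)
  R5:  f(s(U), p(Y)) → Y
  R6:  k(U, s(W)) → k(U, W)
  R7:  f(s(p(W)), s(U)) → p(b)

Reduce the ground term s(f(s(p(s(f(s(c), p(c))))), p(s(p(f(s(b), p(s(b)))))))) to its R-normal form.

1. s(f(s(p(s(f(s(c), p(c))))), p(s(p(f(s(b), p(s(b))))))))  →  s(s(p(f(s(b), p(s(b))))))   [R5 at 1]
2. s(s(p(f(s(b), p(s(b))))))  →  s(s(p(s(b))))   [R5 at 1.1.1]

s(s(p(s(b))))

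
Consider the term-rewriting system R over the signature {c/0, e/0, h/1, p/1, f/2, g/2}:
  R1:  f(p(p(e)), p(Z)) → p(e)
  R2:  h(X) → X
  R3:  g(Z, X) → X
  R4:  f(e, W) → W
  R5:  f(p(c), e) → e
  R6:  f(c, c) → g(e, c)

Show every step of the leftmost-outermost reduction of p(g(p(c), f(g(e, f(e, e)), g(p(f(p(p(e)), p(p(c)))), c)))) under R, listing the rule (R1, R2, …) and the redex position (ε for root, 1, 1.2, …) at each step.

p(c)

1. p(g(p(c), f(g(e, f(e, e)), g(p(f(p(p(e)), p(p(c)))), c))))  →  p(f(g(e, f(e, e)), g(p(f(p(p(e)), p(p(c)))), c)))   [R3 at 1]
2. p(f(g(e, f(e, e)), g(p(f(p(p(e)), p(p(c)))), c)))  →  p(f(f(e, e), g(p(f(p(p(e)), p(p(c)))), c)))   [R3 at 1.1]
3. p(f(f(e, e), g(p(f(p(p(e)), p(p(c)))), c)))  →  p(f(e, g(p(f(p(p(e)), p(p(c)))), c)))   [R4 at 1.1]
4. p(f(e, g(p(f(p(p(e)), p(p(c)))), c)))  →  p(g(p(f(p(p(e)), p(p(c)))), c))   [R4 at 1]
5. p(g(p(f(p(p(e)), p(p(c)))), c))  →  p(c)   [R3 at 1]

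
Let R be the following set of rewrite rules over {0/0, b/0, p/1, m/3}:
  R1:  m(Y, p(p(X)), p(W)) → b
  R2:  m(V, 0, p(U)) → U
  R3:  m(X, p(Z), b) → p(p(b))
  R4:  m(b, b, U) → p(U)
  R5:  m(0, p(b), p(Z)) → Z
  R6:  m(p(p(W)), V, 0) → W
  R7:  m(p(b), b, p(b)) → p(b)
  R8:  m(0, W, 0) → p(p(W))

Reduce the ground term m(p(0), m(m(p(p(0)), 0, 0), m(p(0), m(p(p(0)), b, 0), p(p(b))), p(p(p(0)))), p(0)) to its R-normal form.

1. m(p(0), m(m(p(p(0)), 0, 0), m(p(0), m(p(p(0)), b, 0), p(p(b))), p(p(p(0)))), p(0))  →  m(p(0), m(0, m(p(0), m(p(p(0)), b, 0), p(p(b))), p(p(p(0)))), p(0))   [R6 at 2.1]
2. m(p(0), m(0, m(p(0), m(p(p(0)), b, 0), p(p(b))), p(p(p(0)))), p(0))  →  m(p(0), m(0, m(p(0), 0, p(p(b))), p(p(p(0)))), p(0))   [R6 at 2.2.2]
3. m(p(0), m(0, m(p(0), 0, p(p(b))), p(p(p(0)))), p(0))  →  m(p(0), m(0, p(b), p(p(p(0)))), p(0))   [R2 at 2.2]
4. m(p(0), m(0, p(b), p(p(p(0)))), p(0))  →  m(p(0), p(p(0)), p(0))   [R5 at 2]
5. m(p(0), p(p(0)), p(0))  →  b   [R1 at ε]

b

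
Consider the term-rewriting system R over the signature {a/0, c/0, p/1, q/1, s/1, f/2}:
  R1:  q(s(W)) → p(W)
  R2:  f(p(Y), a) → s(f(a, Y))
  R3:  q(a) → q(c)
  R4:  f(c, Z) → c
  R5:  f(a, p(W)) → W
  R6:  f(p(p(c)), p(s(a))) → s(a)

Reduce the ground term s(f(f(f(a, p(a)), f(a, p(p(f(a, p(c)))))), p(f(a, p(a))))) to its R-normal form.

1. s(f(f(f(a, p(a)), f(a, p(p(f(a, p(c)))))), p(f(a, p(a)))))  →  s(f(f(a, f(a, p(p(f(a, p(c)))))), p(f(a, p(a)))))   [R5 at 1.1.1]
2. s(f(f(a, f(a, p(p(f(a, p(c)))))), p(f(a, p(a)))))  →  s(f(f(a, p(f(a, p(c)))), p(f(a, p(a)))))   [R5 at 1.1.2]
3. s(f(f(a, p(f(a, p(c)))), p(f(a, p(a)))))  →  s(f(f(a, p(c)), p(f(a, p(a)))))   [R5 at 1.1]
4. s(f(f(a, p(c)), p(f(a, p(a)))))  →  s(f(c, p(f(a, p(a)))))   [R5 at 1.1]
5. s(f(c, p(f(a, p(a)))))  →  s(c)   [R4 at 1]

s(c)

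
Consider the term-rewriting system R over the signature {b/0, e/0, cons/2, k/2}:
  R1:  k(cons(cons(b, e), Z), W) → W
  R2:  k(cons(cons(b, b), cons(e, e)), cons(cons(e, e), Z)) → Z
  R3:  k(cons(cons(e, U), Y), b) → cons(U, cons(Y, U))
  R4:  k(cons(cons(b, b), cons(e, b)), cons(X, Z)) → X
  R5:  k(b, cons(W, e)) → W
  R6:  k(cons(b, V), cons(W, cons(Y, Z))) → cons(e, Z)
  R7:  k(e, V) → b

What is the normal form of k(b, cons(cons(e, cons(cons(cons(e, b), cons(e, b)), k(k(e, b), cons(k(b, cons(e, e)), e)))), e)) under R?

cons(e, cons(cons(cons(e, b), cons(e, b)), e))

1. k(b, cons(cons(e, cons(cons(cons(e, b), cons(e, b)), k(k(e, b), cons(k(b, cons(e, e)), e)))), e))  →  cons(e, cons(cons(cons(e, b), cons(e, b)), k(k(e, b), cons(k(b, cons(e, e)), e))))   [R5 at ε]
2. cons(e, cons(cons(cons(e, b), cons(e, b)), k(k(e, b), cons(k(b, cons(e, e)), e))))  →  cons(e, cons(cons(cons(e, b), cons(e, b)), k(b, cons(k(b, cons(e, e)), e))))   [R7 at 2.2.1]
3. cons(e, cons(cons(cons(e, b), cons(e, b)), k(b, cons(k(b, cons(e, e)), e))))  →  cons(e, cons(cons(cons(e, b), cons(e, b)), k(b, cons(e, e))))   [R5 at 2.2]
4. cons(e, cons(cons(cons(e, b), cons(e, b)), k(b, cons(e, e))))  →  cons(e, cons(cons(cons(e, b), cons(e, b)), e))   [R5 at 2.2]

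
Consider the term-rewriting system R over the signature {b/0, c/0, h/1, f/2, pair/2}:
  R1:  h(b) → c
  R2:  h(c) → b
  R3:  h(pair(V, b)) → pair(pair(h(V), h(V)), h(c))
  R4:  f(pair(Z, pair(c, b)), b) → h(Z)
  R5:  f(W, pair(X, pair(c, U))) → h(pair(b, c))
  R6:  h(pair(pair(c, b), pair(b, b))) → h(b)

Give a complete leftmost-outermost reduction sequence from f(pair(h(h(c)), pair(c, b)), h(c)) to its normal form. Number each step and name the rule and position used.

b

1. f(pair(h(h(c)), pair(c, b)), h(c))  →  f(pair(h(b), pair(c, b)), h(c))   [R2 at 1.1.1]
2. f(pair(h(b), pair(c, b)), h(c))  →  f(pair(c, pair(c, b)), h(c))   [R1 at 1.1]
3. f(pair(c, pair(c, b)), h(c))  →  f(pair(c, pair(c, b)), b)   [R2 at 2]
4. f(pair(c, pair(c, b)), b)  →  h(c)   [R4 at ε]
5. h(c)  →  b   [R2 at ε]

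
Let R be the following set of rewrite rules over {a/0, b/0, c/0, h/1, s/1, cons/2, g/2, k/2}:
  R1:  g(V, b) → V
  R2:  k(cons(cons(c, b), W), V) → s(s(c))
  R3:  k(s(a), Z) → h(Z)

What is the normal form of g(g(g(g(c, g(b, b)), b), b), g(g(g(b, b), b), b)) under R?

c

1. g(g(g(g(c, g(b, b)), b), b), g(g(g(b, b), b), b))  →  g(g(g(c, g(b, b)), b), g(g(g(b, b), b), b))   [R1 at 1]
2. g(g(g(c, g(b, b)), b), g(g(g(b, b), b), b))  →  g(g(c, g(b, b)), g(g(g(b, b), b), b))   [R1 at 1]
3. g(g(c, g(b, b)), g(g(g(b, b), b), b))  →  g(g(c, b), g(g(g(b, b), b), b))   [R1 at 1.2]
4. g(g(c, b), g(g(g(b, b), b), b))  →  g(c, g(g(g(b, b), b), b))   [R1 at 1]
5. g(c, g(g(g(b, b), b), b))  →  g(c, g(g(b, b), b))   [R1 at 2]
6. g(c, g(g(b, b), b))  →  g(c, g(b, b))   [R1 at 2]
7. g(c, g(b, b))  →  g(c, b)   [R1 at 2]
8. g(c, b)  →  c   [R1 at ε]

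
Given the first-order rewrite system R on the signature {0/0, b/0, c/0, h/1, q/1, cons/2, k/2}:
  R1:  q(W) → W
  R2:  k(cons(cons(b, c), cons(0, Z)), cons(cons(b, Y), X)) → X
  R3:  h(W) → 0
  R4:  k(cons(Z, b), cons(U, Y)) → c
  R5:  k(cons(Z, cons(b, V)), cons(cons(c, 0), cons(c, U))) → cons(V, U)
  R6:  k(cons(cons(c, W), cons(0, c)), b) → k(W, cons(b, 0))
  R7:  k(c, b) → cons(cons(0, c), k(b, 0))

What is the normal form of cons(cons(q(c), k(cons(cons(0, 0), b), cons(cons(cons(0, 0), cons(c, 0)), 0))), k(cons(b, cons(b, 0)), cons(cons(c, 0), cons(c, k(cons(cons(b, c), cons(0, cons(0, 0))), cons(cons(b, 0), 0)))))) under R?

cons(cons(c, c), cons(0, 0))

1. cons(cons(q(c), k(cons(cons(0, 0), b), cons(cons(cons(0, 0), cons(c, 0)), 0))), k(cons(b, cons(b, 0)), cons(cons(c, 0), cons(c, k(cons(cons(b, c), cons(0, cons(0, 0))), cons(cons(b, 0), 0))))))  →  cons(cons(c, k(cons(cons(0, 0), b), cons(cons(cons(0, 0), cons(c, 0)), 0))), k(cons(b, cons(b, 0)), cons(cons(c, 0), cons(c, k(cons(cons(b, c), cons(0, cons(0, 0))), cons(cons(b, 0), 0))))))   [R1 at 1.1]
2. cons(cons(c, k(cons(cons(0, 0), b), cons(cons(cons(0, 0), cons(c, 0)), 0))), k(cons(b, cons(b, 0)), cons(cons(c, 0), cons(c, k(cons(cons(b, c), cons(0, cons(0, 0))), cons(cons(b, 0), 0))))))  →  cons(cons(c, c), k(cons(b, cons(b, 0)), cons(cons(c, 0), cons(c, k(cons(cons(b, c), cons(0, cons(0, 0))), cons(cons(b, 0), 0))))))   [R4 at 1.2]
3. cons(cons(c, c), k(cons(b, cons(b, 0)), cons(cons(c, 0), cons(c, k(cons(cons(b, c), cons(0, cons(0, 0))), cons(cons(b, 0), 0))))))  →  cons(cons(c, c), cons(0, k(cons(cons(b, c), cons(0, cons(0, 0))), cons(cons(b, 0), 0))))   [R5 at 2]
4. cons(cons(c, c), cons(0, k(cons(cons(b, c), cons(0, cons(0, 0))), cons(cons(b, 0), 0))))  →  cons(cons(c, c), cons(0, 0))   [R2 at 2.2]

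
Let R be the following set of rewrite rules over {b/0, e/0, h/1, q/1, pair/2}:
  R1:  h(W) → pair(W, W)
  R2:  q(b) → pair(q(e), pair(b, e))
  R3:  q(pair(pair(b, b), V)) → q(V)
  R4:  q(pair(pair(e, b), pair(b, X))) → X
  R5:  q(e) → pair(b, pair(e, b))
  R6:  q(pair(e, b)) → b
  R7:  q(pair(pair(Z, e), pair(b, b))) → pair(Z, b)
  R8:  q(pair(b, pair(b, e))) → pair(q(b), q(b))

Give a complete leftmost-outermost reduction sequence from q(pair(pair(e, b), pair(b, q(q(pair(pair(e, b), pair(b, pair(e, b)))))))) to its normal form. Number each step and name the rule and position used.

1. q(pair(pair(e, b), pair(b, q(q(pair(pair(e, b), pair(b, pair(e, b))))))))  →  q(q(pair(pair(e, b), pair(b, pair(e, b)))))   [R4 at ε]
2. q(q(pair(pair(e, b), pair(b, pair(e, b)))))  →  q(pair(e, b))   [R4 at 1]
3. q(pair(e, b))  →  b   [R6 at ε]

b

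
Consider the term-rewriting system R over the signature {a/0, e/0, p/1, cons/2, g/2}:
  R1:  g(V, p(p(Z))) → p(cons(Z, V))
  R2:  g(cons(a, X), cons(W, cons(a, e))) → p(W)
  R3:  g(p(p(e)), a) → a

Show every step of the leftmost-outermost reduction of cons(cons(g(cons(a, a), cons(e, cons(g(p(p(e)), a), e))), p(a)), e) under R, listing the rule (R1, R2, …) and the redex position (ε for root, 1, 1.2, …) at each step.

1. cons(cons(g(cons(a, a), cons(e, cons(g(p(p(e)), a), e))), p(a)), e)  →  cons(cons(g(cons(a, a), cons(e, cons(a, e))), p(a)), e)   [R3 at 1.1.2.2.1]
2. cons(cons(g(cons(a, a), cons(e, cons(a, e))), p(a)), e)  →  cons(cons(p(e), p(a)), e)   [R2 at 1.1]

cons(cons(p(e), p(a)), e)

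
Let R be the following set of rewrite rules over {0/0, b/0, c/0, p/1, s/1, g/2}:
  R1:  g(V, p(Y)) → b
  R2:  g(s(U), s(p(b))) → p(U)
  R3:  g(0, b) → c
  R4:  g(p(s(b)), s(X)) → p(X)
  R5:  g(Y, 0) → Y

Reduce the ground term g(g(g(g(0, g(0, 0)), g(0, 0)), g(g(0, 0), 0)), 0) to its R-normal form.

0

1. g(g(g(g(0, g(0, 0)), g(0, 0)), g(g(0, 0), 0)), 0)  →  g(g(g(0, g(0, 0)), g(0, 0)), g(g(0, 0), 0))   [R5 at ε]
2. g(g(g(0, g(0, 0)), g(0, 0)), g(g(0, 0), 0))  →  g(g(g(0, 0), g(0, 0)), g(g(0, 0), 0))   [R5 at 1.1.2]
3. g(g(g(0, 0), g(0, 0)), g(g(0, 0), 0))  →  g(g(0, g(0, 0)), g(g(0, 0), 0))   [R5 at 1.1]
4. g(g(0, g(0, 0)), g(g(0, 0), 0))  →  g(g(0, 0), g(g(0, 0), 0))   [R5 at 1.2]
5. g(g(0, 0), g(g(0, 0), 0))  →  g(0, g(g(0, 0), 0))   [R5 at 1]
6. g(0, g(g(0, 0), 0))  →  g(0, g(0, 0))   [R5 at 2]
7. g(0, g(0, 0))  →  g(0, 0)   [R5 at 2]
8. g(0, 0)  →  0   [R5 at ε]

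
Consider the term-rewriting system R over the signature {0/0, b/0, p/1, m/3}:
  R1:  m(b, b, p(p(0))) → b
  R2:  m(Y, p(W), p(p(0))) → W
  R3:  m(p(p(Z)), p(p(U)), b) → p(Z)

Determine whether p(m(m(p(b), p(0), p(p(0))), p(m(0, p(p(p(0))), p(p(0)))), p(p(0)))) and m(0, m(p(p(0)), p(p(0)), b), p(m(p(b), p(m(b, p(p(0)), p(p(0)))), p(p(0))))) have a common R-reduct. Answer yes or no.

no — NF(t₁) = p(p(p(0))), NF(t₂) = 0

Reduce t₁ = p(m(m(p(b), p(0), p(p(0))), p(m(0, p(p(p(0))), p(p(0)))), p(p(0)))):
1. p(m(m(p(b), p(0), p(p(0))), p(m(0, p(p(p(0))), p(p(0)))), p(p(0))))  →  p(m(0, p(p(p(0))), p(p(0))))   [R2 at 1]
2. p(m(0, p(p(p(0))), p(p(0))))  →  p(p(p(0)))   [R2 at 1]

Reduce t₂ = m(0, m(p(p(0)), p(p(0)), b), p(m(p(b), p(m(b, p(p(0)), p(p(0)))), p(p(0))))):
1. m(0, m(p(p(0)), p(p(0)), b), p(m(p(b), p(m(b, p(p(0)), p(p(0)))), p(p(0)))))  →  m(0, p(0), p(m(p(b), p(m(b, p(p(0)), p(p(0)))), p(p(0)))))   [R3 at 2]
2. m(0, p(0), p(m(p(b), p(m(b, p(p(0)), p(p(0)))), p(p(0)))))  →  m(0, p(0), p(m(b, p(p(0)), p(p(0)))))   [R2 at 3.1]
3. m(0, p(0), p(m(b, p(p(0)), p(p(0)))))  →  m(0, p(0), p(p(0)))   [R2 at 3.1]
4. m(0, p(0), p(p(0)))  →  0   [R2 at ε]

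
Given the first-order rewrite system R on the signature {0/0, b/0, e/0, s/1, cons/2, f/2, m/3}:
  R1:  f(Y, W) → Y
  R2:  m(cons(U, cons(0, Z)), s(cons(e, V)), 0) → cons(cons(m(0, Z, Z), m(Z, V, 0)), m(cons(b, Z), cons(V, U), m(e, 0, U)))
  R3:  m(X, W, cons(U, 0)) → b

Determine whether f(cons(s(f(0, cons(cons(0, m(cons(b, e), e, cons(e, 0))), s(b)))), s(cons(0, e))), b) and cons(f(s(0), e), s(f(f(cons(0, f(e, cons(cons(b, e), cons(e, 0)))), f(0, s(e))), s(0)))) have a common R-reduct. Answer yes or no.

Reduce t₁ = f(cons(s(f(0, cons(cons(0, m(cons(b, e), e, cons(e, 0))), s(b)))), s(cons(0, e))), b):
1. f(cons(s(f(0, cons(cons(0, m(cons(b, e), e, cons(e, 0))), s(b)))), s(cons(0, e))), b)  →  cons(s(f(0, cons(cons(0, m(cons(b, e), e, cons(e, 0))), s(b)))), s(cons(0, e)))   [R1 at ε]
2. cons(s(f(0, cons(cons(0, m(cons(b, e), e, cons(e, 0))), s(b)))), s(cons(0, e)))  →  cons(s(0), s(cons(0, e)))   [R1 at 1.1]

Reduce t₂ = cons(f(s(0), e), s(f(f(cons(0, f(e, cons(cons(b, e), cons(e, 0)))), f(0, s(e))), s(0)))):
1. cons(f(s(0), e), s(f(f(cons(0, f(e, cons(cons(b, e), cons(e, 0)))), f(0, s(e))), s(0))))  →  cons(s(0), s(f(f(cons(0, f(e, cons(cons(b, e), cons(e, 0)))), f(0, s(e))), s(0))))   [R1 at 1]
2. cons(s(0), s(f(f(cons(0, f(e, cons(cons(b, e), cons(e, 0)))), f(0, s(e))), s(0))))  →  cons(s(0), s(f(cons(0, f(e, cons(cons(b, e), cons(e, 0)))), f(0, s(e)))))   [R1 at 2.1]
3. cons(s(0), s(f(cons(0, f(e, cons(cons(b, e), cons(e, 0)))), f(0, s(e)))))  →  cons(s(0), s(cons(0, f(e, cons(cons(b, e), cons(e, 0))))))   [R1 at 2.1]
4. cons(s(0), s(cons(0, f(e, cons(cons(b, e), cons(e, 0))))))  →  cons(s(0), s(cons(0, e)))   [R1 at 2.1.2]

yes — NF(t₁) = cons(s(0), s(cons(0, e))), NF(t₂) = cons(s(0), s(cons(0, e)))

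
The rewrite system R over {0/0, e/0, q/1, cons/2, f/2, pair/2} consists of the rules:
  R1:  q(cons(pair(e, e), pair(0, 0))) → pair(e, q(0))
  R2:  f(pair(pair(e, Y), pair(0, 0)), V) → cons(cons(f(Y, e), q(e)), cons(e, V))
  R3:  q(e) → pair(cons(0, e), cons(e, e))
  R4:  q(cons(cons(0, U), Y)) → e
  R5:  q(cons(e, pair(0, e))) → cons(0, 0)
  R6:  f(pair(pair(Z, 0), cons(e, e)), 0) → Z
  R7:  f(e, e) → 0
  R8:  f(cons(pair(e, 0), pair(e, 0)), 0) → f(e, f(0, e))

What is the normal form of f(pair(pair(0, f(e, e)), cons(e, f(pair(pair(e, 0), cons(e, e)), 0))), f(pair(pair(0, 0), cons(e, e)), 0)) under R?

0

1. f(pair(pair(0, f(e, e)), cons(e, f(pair(pair(e, 0), cons(e, e)), 0))), f(pair(pair(0, 0), cons(e, e)), 0))  →  f(pair(pair(0, 0), cons(e, f(pair(pair(e, 0), cons(e, e)), 0))), f(pair(pair(0, 0), cons(e, e)), 0))   [R7 at 1.1.2]
2. f(pair(pair(0, 0), cons(e, f(pair(pair(e, 0), cons(e, e)), 0))), f(pair(pair(0, 0), cons(e, e)), 0))  →  f(pair(pair(0, 0), cons(e, e)), f(pair(pair(0, 0), cons(e, e)), 0))   [R6 at 1.2.2]
3. f(pair(pair(0, 0), cons(e, e)), f(pair(pair(0, 0), cons(e, e)), 0))  →  f(pair(pair(0, 0), cons(e, e)), 0)   [R6 at 2]
4. f(pair(pair(0, 0), cons(e, e)), 0)  →  0   [R6 at ε]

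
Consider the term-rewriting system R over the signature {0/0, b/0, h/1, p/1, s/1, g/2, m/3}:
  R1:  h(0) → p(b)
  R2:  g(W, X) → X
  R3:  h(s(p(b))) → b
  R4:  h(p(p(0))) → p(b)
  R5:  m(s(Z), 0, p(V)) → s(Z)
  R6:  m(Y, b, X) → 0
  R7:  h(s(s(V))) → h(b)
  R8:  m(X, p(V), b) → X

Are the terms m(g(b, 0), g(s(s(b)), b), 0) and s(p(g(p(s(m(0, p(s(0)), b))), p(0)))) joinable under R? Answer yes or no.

Reduce t₁ = m(g(b, 0), g(s(s(b)), b), 0):
1. m(g(b, 0), g(s(s(b)), b), 0)  →  m(0, g(s(s(b)), b), 0)   [R2 at 1]
2. m(0, g(s(s(b)), b), 0)  →  m(0, b, 0)   [R2 at 2]
3. m(0, b, 0)  →  0   [R6 at ε]

Reduce t₂ = s(p(g(p(s(m(0, p(s(0)), b))), p(0)))):
1. s(p(g(p(s(m(0, p(s(0)), b))), p(0))))  →  s(p(p(0)))   [R2 at 1.1]

no — NF(t₁) = 0, NF(t₂) = s(p(p(0)))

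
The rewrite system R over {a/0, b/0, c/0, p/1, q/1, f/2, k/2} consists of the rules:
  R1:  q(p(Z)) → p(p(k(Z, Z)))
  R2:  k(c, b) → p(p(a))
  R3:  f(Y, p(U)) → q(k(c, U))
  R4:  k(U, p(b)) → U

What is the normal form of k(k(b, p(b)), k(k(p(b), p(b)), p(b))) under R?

1. k(k(b, p(b)), k(k(p(b), p(b)), p(b)))  →  k(b, k(k(p(b), p(b)), p(b)))   [R4 at 1]
2. k(b, k(k(p(b), p(b)), p(b)))  →  k(b, k(p(b), p(b)))   [R4 at 2]
3. k(b, k(p(b), p(b)))  →  k(b, p(b))   [R4 at 2]
4. k(b, p(b))  →  b   [R4 at ε]

b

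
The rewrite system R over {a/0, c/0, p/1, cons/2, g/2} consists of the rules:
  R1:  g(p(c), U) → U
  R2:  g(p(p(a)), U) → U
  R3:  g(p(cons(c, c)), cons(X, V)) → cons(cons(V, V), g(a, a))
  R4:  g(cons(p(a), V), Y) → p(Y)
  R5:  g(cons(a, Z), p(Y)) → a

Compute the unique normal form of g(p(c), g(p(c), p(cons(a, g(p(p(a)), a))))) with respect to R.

1. g(p(c), g(p(c), p(cons(a, g(p(p(a)), a)))))  →  g(p(c), p(cons(a, g(p(p(a)), a))))   [R1 at ε]
2. g(p(c), p(cons(a, g(p(p(a)), a))))  →  p(cons(a, g(p(p(a)), a)))   [R1 at ε]
3. p(cons(a, g(p(p(a)), a)))  →  p(cons(a, a))   [R2 at 1.2]

p(cons(a, a))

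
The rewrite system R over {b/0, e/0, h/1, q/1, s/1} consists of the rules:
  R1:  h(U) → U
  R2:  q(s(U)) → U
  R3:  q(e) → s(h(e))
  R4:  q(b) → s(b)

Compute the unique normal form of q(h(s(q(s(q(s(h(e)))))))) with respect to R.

e

1. q(h(s(q(s(q(s(h(e))))))))  →  q(s(q(s(q(s(h(e)))))))   [R1 at 1]
2. q(s(q(s(q(s(h(e)))))))  →  q(s(q(s(h(e)))))   [R2 at ε]
3. q(s(q(s(h(e)))))  →  q(s(h(e)))   [R2 at ε]
4. q(s(h(e)))  →  h(e)   [R2 at ε]
5. h(e)  →  e   [R1 at ε]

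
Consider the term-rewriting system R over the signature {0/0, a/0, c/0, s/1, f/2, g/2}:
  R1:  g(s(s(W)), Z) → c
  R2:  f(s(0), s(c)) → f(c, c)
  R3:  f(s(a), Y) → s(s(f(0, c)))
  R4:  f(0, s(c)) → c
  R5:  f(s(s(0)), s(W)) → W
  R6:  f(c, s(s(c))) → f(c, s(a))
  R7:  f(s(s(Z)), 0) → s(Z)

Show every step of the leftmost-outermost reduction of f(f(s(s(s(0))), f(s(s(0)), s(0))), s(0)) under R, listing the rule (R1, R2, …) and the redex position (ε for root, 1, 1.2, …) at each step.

0

1. f(f(s(s(s(0))), f(s(s(0)), s(0))), s(0))  →  f(f(s(s(s(0))), 0), s(0))   [R5 at 1.2]
2. f(f(s(s(s(0))), 0), s(0))  →  f(s(s(0)), s(0))   [R7 at 1]
3. f(s(s(0)), s(0))  →  0   [R5 at ε]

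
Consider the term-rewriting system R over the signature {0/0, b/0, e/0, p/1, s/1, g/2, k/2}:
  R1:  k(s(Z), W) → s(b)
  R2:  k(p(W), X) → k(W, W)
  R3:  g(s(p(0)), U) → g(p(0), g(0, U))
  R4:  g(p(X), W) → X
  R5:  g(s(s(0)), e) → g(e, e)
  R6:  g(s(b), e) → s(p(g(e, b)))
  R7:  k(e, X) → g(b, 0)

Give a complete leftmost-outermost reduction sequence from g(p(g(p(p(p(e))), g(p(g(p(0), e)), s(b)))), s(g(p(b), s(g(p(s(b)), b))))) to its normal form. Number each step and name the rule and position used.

1. g(p(g(p(p(p(e))), g(p(g(p(0), e)), s(b)))), s(g(p(b), s(g(p(s(b)), b)))))  →  g(p(p(p(e))), g(p(g(p(0), e)), s(b)))   [R4 at ε]
2. g(p(p(p(e))), g(p(g(p(0), e)), s(b)))  →  p(p(e))   [R4 at ε]

p(p(e))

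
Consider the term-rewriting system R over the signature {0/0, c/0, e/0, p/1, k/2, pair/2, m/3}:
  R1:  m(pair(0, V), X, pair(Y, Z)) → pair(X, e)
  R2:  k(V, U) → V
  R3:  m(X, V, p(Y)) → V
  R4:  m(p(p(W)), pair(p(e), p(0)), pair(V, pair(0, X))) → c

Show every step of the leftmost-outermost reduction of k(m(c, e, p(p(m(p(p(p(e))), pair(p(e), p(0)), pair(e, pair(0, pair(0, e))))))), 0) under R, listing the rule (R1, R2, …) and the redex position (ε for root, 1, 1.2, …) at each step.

1. k(m(c, e, p(p(m(p(p(p(e))), pair(p(e), p(0)), pair(e, pair(0, pair(0, e))))))), 0)  →  m(c, e, p(p(m(p(p(p(e))), pair(p(e), p(0)), pair(e, pair(0, pair(0, e)))))))   [R2 at ε]
2. m(c, e, p(p(m(p(p(p(e))), pair(p(e), p(0)), pair(e, pair(0, pair(0, e)))))))  →  e   [R3 at ε]

e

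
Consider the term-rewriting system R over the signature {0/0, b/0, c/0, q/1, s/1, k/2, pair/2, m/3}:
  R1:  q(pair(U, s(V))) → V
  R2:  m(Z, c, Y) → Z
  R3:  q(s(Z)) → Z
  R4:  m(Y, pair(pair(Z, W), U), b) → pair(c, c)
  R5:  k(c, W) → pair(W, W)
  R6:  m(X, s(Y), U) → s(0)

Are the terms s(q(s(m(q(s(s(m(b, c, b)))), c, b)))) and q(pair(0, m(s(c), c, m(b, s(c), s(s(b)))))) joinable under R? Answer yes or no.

no — NF(t₁) = s(s(b)), NF(t₂) = c

Reduce t₁ = s(q(s(m(q(s(s(m(b, c, b)))), c, b)))):
1. s(q(s(m(q(s(s(m(b, c, b)))), c, b))))  →  s(m(q(s(s(m(b, c, b)))), c, b))   [R3 at 1]
2. s(m(q(s(s(m(b, c, b)))), c, b))  →  s(q(s(s(m(b, c, b)))))   [R2 at 1]
3. s(q(s(s(m(b, c, b)))))  →  s(s(m(b, c, b)))   [R3 at 1]
4. s(s(m(b, c, b)))  →  s(s(b))   [R2 at 1.1]

Reduce t₂ = q(pair(0, m(s(c), c, m(b, s(c), s(s(b)))))):
1. q(pair(0, m(s(c), c, m(b, s(c), s(s(b))))))  →  q(pair(0, s(c)))   [R2 at 1.2]
2. q(pair(0, s(c)))  →  c   [R1 at ε]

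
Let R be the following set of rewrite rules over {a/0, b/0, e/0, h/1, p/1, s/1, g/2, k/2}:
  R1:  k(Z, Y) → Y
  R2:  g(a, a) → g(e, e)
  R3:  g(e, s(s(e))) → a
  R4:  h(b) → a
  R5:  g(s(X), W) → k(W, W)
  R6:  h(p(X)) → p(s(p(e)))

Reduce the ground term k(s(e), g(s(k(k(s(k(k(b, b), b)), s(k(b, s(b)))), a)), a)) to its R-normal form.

a

1. k(s(e), g(s(k(k(s(k(k(b, b), b)), s(k(b, s(b)))), a)), a))  →  g(s(k(k(s(k(k(b, b), b)), s(k(b, s(b)))), a)), a)   [R1 at ε]
2. g(s(k(k(s(k(k(b, b), b)), s(k(b, s(b)))), a)), a)  →  k(a, a)   [R5 at ε]
3. k(a, a)  →  a   [R1 at ε]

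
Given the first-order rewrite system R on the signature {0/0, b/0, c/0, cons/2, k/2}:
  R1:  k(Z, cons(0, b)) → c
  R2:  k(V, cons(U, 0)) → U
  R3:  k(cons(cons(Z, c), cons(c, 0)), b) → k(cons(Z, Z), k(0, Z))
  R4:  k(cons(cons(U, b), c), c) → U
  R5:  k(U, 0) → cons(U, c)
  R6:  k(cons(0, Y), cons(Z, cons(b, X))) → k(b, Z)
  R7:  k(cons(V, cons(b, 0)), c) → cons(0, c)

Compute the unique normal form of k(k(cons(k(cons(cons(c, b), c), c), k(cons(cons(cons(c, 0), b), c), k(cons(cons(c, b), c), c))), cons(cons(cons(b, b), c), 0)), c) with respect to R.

1. k(k(cons(k(cons(cons(c, b), c), c), k(cons(cons(cons(c, 0), b), c), k(cons(cons(c, b), c), c))), cons(cons(cons(b, b), c), 0)), c)  →  k(cons(cons(b, b), c), c)   [R2 at 1]
2. k(cons(cons(b, b), c), c)  →  b   [R4 at ε]

b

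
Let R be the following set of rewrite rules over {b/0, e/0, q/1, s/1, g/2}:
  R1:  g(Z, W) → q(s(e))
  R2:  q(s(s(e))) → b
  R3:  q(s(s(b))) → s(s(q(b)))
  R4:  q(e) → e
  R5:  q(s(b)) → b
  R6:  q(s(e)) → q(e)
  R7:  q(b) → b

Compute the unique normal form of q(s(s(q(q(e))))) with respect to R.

1. q(s(s(q(q(e)))))  →  q(s(s(q(e))))   [R4 at 1.1.1.1]
2. q(s(s(q(e))))  →  q(s(s(e)))   [R4 at 1.1.1]
3. q(s(s(e)))  →  b   [R2 at ε]

b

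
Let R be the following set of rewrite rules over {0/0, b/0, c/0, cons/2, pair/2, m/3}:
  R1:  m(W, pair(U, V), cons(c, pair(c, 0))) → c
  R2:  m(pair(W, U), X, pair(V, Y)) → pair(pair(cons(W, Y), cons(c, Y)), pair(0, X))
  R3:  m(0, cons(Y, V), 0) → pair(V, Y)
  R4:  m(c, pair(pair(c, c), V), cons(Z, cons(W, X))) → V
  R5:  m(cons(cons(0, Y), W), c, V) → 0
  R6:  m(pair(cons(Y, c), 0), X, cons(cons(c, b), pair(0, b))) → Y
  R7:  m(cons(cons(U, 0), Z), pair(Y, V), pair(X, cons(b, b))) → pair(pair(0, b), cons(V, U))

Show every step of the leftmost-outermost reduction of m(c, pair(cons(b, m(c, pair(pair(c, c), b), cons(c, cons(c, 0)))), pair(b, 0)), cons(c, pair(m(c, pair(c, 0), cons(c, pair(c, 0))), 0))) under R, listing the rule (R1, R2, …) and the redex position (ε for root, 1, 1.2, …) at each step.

c

1. m(c, pair(cons(b, m(c, pair(pair(c, c), b), cons(c, cons(c, 0)))), pair(b, 0)), cons(c, pair(m(c, pair(c, 0), cons(c, pair(c, 0))), 0)))  →  m(c, pair(cons(b, b), pair(b, 0)), cons(c, pair(m(c, pair(c, 0), cons(c, pair(c, 0))), 0)))   [R4 at 2.1.2]
2. m(c, pair(cons(b, b), pair(b, 0)), cons(c, pair(m(c, pair(c, 0), cons(c, pair(c, 0))), 0)))  →  m(c, pair(cons(b, b), pair(b, 0)), cons(c, pair(c, 0)))   [R1 at 3.2.1]
3. m(c, pair(cons(b, b), pair(b, 0)), cons(c, pair(c, 0)))  →  c   [R1 at ε]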